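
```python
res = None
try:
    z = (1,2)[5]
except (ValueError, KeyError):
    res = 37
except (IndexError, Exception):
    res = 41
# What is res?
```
41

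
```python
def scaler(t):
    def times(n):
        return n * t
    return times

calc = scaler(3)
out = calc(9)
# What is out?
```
27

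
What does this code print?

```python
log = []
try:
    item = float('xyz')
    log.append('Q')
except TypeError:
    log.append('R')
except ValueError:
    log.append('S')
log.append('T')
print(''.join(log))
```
ST

ValueError is caught by its specific handler, not TypeError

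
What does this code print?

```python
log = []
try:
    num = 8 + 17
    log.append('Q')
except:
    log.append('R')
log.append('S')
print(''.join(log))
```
QS

No exception, try block completes normally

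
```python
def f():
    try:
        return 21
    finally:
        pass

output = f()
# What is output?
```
21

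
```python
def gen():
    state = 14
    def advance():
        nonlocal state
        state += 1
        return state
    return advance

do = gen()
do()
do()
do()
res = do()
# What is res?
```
18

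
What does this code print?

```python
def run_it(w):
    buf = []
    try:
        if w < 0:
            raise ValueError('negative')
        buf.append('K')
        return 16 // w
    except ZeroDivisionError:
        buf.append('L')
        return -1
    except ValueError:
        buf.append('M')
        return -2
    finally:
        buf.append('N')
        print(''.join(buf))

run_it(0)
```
KLN

w=0 causes ZeroDivisionError, caught, finally prints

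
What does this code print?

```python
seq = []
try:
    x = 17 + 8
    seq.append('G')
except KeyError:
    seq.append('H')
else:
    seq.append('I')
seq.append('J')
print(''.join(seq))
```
GIJ

else block runs when no exception occurs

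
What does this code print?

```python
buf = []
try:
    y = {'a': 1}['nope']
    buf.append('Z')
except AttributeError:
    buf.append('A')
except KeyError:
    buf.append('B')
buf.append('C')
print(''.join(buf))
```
BC

KeyError is caught by its specific handler, not AttributeError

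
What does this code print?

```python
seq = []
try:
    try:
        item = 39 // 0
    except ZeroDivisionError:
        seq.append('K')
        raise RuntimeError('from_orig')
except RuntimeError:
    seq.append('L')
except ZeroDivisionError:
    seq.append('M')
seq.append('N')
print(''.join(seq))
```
KLN

RuntimeError raised and caught, original ZeroDivisionError not re-raised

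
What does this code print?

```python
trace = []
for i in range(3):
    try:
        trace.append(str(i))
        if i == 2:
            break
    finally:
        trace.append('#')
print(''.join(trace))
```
0#1#2#

finally runs even when breaking out of loop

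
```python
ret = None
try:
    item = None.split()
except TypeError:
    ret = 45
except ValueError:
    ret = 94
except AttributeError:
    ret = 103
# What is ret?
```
103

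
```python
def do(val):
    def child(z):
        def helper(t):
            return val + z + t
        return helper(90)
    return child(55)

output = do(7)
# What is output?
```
152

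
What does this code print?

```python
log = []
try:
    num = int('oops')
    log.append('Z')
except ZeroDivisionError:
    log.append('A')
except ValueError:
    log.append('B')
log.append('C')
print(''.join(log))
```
BC

ValueError is caught by its specific handler, not ZeroDivisionError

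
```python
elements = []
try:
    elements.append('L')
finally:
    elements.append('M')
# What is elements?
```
['L', 'M']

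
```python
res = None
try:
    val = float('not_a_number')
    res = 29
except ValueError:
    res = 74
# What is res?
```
74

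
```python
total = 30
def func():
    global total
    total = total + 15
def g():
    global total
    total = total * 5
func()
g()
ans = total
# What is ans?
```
225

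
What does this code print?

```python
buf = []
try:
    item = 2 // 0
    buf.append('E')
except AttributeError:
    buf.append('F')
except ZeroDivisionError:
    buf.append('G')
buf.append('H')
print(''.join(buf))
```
GH

ZeroDivisionError is caught by its specific handler, not AttributeError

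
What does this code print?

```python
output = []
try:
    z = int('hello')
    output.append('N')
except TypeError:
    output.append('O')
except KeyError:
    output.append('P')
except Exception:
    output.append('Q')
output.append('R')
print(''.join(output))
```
QR

ValueError not specifically caught, falls to Exception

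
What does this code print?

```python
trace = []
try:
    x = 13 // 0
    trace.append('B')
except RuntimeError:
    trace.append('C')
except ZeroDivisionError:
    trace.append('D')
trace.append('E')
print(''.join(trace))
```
DE

ZeroDivisionError is caught by its specific handler, not RuntimeError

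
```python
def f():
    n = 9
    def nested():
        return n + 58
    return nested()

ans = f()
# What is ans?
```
67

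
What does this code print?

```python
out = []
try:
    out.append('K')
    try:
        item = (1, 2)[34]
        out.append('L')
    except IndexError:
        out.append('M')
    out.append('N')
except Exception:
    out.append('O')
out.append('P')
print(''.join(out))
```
KMNP

Inner exception caught by inner handler, outer continues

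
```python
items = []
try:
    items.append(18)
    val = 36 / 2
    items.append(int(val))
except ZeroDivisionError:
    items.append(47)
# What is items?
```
[18, 18]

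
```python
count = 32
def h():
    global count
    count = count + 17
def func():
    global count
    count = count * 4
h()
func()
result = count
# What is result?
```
196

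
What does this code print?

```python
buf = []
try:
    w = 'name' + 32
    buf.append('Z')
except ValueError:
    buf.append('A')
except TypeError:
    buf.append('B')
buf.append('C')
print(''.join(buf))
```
BC

TypeError is caught by its specific handler, not ValueError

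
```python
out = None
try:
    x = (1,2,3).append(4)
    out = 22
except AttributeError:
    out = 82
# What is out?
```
82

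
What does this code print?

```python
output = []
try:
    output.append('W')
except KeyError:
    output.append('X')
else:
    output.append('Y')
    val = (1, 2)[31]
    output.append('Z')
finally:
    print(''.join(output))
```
WY

Try succeeds, else appends 'Y', IndexError in else is uncaught, finally prints before exception propagates ('Z' never appended)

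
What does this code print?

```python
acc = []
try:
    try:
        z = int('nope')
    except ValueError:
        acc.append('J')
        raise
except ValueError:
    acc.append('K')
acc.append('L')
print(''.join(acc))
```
JKL

raise without argument re-raises current exception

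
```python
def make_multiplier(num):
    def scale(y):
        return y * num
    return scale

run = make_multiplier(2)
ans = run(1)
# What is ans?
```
2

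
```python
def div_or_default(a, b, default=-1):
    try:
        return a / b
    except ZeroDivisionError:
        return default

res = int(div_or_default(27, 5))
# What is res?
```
5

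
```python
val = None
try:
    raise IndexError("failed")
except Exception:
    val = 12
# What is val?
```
12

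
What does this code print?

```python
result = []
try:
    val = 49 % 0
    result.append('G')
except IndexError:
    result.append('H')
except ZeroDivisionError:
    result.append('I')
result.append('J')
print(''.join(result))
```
IJ

ZeroDivisionError is caught by its specific handler, not IndexError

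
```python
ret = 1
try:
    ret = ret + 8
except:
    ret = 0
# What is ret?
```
9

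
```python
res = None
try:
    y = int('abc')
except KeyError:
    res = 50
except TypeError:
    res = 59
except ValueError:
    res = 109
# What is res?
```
109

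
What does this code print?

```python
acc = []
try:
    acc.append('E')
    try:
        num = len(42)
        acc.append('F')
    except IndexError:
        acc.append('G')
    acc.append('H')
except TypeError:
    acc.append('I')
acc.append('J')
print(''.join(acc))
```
EIJ

Inner handler doesn't match, propagates to outer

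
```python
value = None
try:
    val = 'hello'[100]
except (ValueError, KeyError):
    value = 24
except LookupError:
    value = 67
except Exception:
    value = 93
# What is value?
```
67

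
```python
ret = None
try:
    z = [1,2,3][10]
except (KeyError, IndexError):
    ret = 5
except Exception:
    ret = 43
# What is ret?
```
5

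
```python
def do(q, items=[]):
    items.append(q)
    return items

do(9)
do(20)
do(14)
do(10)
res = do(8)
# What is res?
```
[9, 20, 14, 10, 8]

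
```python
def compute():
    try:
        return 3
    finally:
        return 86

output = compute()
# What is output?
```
86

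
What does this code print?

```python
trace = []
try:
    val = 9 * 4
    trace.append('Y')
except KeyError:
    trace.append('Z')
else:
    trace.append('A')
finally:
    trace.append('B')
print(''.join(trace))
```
YAB

else runs before finally when no exception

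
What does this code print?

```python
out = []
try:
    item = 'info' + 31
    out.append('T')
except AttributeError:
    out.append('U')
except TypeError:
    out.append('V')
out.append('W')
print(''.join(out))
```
VW

TypeError is caught by its specific handler, not AttributeError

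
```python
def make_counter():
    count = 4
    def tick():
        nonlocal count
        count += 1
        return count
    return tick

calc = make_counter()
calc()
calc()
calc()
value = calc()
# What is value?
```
8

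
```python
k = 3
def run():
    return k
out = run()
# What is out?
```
3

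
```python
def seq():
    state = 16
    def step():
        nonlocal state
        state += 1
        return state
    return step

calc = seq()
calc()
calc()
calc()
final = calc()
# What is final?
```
20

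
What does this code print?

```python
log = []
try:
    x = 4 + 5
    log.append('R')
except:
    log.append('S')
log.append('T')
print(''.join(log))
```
RT

No exception, try block completes normally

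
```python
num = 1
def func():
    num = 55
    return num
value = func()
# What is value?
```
55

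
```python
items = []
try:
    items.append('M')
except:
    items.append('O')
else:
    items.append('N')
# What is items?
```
['M', 'N']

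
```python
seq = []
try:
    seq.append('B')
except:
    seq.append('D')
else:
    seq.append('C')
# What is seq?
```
['B', 'C']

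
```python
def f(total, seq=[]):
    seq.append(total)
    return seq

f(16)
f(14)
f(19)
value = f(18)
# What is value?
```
[16, 14, 19, 18]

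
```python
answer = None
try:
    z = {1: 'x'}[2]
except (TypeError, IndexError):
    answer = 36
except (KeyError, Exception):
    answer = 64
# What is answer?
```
64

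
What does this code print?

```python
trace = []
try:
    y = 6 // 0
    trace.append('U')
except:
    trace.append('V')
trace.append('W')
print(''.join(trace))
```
VW

Exception raised in try, caught by bare except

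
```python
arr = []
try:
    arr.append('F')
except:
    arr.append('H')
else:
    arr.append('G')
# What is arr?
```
['F', 'G']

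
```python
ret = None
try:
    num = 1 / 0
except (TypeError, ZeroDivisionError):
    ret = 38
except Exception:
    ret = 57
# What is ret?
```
38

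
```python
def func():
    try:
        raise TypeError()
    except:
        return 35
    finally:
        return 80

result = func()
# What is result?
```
80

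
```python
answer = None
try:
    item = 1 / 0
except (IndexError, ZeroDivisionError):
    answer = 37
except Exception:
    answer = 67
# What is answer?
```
37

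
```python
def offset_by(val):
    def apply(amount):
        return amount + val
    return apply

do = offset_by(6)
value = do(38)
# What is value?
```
44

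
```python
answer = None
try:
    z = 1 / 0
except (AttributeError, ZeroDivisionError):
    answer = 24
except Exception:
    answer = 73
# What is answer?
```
24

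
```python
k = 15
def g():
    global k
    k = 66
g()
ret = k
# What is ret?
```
66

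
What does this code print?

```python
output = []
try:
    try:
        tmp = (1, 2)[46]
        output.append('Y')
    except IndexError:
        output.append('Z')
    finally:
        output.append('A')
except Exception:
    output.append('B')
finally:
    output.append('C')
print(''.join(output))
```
ZAC

Both finally blocks run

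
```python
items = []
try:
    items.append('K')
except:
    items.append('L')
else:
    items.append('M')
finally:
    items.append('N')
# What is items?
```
['K', 'M', 'N']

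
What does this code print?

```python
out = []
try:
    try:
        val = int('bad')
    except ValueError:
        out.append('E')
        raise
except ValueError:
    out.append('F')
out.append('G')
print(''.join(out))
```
EFG

raise without argument re-raises current exception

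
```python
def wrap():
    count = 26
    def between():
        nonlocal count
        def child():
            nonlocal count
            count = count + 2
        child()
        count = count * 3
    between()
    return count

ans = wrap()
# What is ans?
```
84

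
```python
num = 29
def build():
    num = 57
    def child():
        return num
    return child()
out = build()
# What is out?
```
57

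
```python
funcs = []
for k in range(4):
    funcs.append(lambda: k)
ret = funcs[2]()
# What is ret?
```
3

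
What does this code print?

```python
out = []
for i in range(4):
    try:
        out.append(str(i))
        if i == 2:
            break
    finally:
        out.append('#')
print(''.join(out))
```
0#1#2#

finally runs even when breaking out of loop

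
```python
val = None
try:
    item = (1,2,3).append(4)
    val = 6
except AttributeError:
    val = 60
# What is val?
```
60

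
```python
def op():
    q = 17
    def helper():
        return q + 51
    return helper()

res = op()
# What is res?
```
68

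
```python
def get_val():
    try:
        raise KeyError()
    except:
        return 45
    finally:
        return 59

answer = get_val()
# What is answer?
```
59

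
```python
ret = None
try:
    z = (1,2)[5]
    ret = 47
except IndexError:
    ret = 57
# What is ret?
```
57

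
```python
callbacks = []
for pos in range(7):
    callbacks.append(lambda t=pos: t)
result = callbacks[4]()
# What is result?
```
4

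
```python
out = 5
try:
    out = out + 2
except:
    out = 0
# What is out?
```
7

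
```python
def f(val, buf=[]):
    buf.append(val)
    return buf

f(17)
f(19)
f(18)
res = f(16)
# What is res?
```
[17, 19, 18, 16]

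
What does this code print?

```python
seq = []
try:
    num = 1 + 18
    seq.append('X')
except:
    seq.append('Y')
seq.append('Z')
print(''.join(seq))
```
XZ

No exception, try block completes normally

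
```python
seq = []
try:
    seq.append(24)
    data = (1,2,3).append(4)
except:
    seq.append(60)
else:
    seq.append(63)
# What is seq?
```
[24, 60]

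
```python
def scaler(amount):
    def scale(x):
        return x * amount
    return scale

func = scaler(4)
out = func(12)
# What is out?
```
48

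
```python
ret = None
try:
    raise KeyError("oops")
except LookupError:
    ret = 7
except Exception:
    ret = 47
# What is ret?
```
7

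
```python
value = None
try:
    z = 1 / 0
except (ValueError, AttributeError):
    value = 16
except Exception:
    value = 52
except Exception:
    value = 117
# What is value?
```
52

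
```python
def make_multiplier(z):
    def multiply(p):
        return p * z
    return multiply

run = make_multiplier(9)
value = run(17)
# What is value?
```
153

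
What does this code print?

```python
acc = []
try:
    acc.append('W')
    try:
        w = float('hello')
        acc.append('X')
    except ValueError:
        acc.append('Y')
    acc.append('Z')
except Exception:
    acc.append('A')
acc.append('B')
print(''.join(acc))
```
WYZB

Inner exception caught by inner handler, outer continues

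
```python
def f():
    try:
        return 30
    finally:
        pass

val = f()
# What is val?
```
30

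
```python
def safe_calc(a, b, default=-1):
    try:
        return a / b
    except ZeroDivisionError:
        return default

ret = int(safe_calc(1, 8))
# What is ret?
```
0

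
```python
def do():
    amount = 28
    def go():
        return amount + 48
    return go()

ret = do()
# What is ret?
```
76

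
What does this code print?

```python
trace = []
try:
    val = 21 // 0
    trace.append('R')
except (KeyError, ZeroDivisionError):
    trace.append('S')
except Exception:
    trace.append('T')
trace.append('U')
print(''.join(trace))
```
SU

ZeroDivisionError matches tuple containing it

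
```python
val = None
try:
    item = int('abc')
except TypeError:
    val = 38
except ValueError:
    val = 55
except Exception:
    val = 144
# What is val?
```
55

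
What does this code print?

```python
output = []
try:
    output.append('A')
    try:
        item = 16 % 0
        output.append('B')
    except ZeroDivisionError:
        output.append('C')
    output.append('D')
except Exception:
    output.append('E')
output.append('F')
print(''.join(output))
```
ACDF

Inner exception caught by inner handler, outer continues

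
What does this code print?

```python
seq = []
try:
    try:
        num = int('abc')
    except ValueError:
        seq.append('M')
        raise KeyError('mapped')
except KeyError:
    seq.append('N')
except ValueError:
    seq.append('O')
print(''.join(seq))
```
MN

New KeyError raised, caught by outer KeyError handler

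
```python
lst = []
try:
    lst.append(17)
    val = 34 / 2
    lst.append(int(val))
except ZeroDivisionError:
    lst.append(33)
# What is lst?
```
[17, 17]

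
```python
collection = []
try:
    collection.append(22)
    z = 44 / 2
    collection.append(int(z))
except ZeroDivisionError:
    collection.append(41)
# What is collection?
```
[22, 22]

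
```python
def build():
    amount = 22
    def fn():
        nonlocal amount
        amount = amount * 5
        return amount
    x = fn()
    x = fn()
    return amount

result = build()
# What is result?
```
550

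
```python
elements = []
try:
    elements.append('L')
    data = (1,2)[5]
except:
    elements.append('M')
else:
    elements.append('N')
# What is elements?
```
['L', 'M']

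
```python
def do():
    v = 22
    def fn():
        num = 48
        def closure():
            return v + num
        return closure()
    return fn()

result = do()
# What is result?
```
70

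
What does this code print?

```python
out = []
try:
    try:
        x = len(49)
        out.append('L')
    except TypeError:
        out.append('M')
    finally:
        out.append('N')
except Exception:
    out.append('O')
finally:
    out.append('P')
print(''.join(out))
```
MNP

Both finally blocks run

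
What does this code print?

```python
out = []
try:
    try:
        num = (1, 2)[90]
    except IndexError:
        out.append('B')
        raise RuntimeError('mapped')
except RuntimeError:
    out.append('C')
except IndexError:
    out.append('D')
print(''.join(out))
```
BC

New RuntimeError raised, caught by outer RuntimeError handler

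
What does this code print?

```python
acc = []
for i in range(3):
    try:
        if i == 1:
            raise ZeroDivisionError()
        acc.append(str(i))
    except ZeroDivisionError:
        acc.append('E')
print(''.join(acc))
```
0E2

Exception on i=1 caught, loop continues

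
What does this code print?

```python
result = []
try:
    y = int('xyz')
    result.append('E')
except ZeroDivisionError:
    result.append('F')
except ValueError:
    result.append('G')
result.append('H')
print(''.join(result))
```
GH

ValueError is caught by its specific handler, not ZeroDivisionError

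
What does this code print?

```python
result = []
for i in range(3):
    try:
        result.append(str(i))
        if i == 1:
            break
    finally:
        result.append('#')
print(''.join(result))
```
0#1#

finally runs even when breaking out of loop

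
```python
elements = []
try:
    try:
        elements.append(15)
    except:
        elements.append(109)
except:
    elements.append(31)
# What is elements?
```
[15]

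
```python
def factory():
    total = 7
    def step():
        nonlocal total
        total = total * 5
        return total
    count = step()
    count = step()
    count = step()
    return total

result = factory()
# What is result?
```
875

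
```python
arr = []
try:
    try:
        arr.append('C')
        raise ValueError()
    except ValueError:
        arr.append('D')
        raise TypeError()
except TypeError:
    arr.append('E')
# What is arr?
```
['C', 'D', 'E']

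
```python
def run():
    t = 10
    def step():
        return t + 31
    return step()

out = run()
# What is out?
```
41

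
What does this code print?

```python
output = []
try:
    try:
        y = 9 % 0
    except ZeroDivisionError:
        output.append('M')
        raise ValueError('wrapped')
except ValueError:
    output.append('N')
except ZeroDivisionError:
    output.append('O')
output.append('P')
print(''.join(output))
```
MNP

ValueError raised and caught, original ZeroDivisionError not re-raised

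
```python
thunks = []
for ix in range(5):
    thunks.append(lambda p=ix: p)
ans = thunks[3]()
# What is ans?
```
3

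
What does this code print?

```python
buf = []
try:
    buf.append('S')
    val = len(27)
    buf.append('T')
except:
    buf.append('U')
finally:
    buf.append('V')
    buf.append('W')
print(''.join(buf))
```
SUVW

Code before exception runs, then except, then all of finally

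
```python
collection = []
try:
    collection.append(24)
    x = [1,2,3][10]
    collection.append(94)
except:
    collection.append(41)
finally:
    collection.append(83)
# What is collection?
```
[24, 41, 83]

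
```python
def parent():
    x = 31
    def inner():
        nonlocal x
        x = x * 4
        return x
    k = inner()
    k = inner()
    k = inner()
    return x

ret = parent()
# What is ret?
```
1984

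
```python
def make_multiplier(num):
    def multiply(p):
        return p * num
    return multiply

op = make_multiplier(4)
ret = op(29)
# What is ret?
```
116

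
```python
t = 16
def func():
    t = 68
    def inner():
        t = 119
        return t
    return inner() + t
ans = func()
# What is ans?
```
187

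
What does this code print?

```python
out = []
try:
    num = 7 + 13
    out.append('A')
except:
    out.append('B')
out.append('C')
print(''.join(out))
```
AC

No exception, try block completes normally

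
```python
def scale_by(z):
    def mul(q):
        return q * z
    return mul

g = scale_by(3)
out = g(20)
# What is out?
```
60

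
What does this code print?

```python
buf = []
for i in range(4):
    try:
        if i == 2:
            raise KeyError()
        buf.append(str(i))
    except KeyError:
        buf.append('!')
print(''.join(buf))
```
01!3

Exception on i=2 caught, loop continues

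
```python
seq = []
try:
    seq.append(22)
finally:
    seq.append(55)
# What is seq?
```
[22, 55]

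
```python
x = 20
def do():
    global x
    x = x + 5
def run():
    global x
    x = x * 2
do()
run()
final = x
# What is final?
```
50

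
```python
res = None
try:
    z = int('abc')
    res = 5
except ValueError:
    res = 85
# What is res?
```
85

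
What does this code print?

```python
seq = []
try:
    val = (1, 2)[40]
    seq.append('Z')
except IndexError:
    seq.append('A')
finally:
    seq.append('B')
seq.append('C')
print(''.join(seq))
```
ABC

finally always runs, even after exception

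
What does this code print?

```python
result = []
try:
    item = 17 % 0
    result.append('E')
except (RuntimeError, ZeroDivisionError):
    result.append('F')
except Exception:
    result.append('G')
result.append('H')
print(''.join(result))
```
FH

ZeroDivisionError matches tuple containing it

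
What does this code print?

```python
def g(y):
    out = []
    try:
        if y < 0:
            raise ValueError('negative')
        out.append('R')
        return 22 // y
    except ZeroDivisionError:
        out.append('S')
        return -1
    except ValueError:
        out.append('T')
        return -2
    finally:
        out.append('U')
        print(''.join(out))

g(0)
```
RSU

y=0 causes ZeroDivisionError, caught, finally prints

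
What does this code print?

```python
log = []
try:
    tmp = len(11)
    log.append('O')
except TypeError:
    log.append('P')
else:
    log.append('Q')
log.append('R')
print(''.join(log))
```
PR

else block skipped when exception is caught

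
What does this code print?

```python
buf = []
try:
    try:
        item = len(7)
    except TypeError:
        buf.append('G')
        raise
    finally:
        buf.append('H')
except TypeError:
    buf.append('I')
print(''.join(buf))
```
GHI

finally runs before re-raised exception propagates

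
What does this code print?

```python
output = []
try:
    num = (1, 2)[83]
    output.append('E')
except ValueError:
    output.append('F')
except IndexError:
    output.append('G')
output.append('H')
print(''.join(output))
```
GH

IndexError is caught by its specific handler, not ValueError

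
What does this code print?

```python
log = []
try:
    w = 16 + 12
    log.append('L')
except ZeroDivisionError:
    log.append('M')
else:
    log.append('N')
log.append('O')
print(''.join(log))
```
LNO

else block runs when no exception occurs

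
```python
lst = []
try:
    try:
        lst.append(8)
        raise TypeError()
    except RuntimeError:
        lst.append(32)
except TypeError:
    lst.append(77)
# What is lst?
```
[8, 77]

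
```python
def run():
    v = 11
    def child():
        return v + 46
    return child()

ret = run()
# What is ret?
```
57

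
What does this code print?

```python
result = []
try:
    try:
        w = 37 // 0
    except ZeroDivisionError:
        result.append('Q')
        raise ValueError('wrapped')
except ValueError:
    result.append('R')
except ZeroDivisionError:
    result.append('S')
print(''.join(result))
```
QR

New ValueError raised, caught by outer ValueError handler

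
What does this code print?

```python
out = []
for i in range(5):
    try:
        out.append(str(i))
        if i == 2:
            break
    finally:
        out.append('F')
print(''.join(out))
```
0F1F2F

finally runs even when breaking out of loop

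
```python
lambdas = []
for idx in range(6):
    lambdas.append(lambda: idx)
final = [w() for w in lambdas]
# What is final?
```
[5, 5, 5, 5, 5, 5]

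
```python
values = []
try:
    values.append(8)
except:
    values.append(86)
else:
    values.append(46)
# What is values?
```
[8, 46]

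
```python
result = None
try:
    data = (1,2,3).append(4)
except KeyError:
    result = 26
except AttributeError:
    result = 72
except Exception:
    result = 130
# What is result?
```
72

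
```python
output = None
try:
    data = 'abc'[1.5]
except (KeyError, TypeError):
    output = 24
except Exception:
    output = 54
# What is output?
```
24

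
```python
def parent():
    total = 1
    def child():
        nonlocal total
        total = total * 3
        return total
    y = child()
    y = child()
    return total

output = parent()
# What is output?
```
9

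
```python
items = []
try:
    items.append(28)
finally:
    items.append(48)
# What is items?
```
[28, 48]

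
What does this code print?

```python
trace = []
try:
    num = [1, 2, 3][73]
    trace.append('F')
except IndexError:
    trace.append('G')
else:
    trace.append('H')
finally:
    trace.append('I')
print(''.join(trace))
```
GI

Exception: except runs, else skipped, finally runs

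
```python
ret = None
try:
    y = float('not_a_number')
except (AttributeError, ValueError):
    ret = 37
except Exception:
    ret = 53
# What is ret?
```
37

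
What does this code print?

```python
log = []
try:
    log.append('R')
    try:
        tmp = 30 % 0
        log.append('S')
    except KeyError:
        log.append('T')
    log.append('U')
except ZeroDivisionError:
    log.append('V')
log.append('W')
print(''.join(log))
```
RVW

Inner handler doesn't match, propagates to outer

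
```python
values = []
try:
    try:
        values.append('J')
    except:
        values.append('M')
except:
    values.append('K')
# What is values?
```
['J']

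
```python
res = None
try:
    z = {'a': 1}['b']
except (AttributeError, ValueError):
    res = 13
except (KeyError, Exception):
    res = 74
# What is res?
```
74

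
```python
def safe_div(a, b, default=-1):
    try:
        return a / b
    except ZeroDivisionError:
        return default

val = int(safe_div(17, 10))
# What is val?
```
1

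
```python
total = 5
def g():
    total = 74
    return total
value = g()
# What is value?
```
74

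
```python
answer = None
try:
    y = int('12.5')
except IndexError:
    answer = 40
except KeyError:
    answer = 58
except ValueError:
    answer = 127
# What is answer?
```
127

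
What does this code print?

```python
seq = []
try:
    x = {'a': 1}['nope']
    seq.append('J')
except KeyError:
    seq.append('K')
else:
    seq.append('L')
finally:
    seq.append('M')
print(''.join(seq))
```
KM

Exception: except runs, else skipped, finally runs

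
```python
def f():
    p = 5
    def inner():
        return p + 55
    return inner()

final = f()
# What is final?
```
60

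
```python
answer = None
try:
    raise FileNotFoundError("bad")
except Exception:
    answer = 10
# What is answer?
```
10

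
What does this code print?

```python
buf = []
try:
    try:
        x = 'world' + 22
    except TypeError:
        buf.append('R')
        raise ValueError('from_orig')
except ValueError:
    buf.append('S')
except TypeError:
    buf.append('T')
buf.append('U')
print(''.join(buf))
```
RSU

ValueError raised and caught, original TypeError not re-raised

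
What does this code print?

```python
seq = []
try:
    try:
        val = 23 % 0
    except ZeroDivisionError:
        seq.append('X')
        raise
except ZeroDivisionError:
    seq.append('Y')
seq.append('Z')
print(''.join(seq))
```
XYZ

raise without argument re-raises current exception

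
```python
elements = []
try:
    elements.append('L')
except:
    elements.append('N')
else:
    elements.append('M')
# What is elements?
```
['L', 'M']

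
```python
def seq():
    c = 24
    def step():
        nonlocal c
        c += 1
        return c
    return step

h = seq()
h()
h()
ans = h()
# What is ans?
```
27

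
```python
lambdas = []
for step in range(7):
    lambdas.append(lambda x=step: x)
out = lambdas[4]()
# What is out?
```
4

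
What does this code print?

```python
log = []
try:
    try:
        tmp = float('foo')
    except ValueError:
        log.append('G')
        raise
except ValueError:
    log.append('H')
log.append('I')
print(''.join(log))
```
GHI

raise without argument re-raises current exception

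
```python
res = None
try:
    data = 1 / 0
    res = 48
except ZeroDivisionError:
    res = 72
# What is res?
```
72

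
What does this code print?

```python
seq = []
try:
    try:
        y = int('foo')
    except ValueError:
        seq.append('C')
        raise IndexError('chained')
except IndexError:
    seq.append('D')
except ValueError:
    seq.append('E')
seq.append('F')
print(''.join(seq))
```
CDF

IndexError raised and caught, original ValueError not re-raised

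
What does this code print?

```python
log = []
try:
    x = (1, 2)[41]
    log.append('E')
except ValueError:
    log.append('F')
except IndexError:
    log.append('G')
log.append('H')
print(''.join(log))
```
GH

IndexError is caught by its specific handler, not ValueError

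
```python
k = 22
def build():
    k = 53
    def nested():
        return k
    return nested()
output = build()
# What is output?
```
53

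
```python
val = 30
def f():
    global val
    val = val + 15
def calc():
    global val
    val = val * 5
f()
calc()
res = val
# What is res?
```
225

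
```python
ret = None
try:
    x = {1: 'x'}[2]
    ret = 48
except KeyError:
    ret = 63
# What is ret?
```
63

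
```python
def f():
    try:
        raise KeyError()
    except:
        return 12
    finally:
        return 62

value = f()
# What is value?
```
62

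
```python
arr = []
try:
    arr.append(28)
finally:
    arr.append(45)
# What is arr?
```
[28, 45]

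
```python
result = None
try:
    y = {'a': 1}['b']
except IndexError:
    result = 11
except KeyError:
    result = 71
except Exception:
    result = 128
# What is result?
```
71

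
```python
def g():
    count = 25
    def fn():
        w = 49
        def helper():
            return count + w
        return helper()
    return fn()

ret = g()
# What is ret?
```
74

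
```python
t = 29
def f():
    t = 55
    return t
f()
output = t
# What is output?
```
29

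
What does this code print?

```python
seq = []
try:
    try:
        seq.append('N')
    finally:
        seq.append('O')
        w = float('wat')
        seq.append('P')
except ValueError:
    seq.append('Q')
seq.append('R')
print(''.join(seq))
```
NOQR

Exception in inner finally caught by outer except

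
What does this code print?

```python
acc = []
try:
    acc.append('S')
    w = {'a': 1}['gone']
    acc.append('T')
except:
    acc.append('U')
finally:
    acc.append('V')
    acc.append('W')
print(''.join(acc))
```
SUVW

Code before exception runs, then except, then all of finally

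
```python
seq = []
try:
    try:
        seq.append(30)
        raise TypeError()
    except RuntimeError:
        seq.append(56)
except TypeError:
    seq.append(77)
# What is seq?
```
[30, 77]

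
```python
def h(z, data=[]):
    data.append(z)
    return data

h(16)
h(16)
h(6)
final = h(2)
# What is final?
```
[16, 16, 6, 2]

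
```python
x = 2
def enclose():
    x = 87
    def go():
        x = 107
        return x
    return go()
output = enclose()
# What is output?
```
107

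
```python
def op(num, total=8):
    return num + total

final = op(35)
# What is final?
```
43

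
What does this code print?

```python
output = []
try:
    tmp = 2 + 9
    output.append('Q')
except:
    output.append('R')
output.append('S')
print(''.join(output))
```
QS

No exception, try block completes normally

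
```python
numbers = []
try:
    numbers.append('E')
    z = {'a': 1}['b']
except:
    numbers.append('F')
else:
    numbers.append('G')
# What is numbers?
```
['E', 'F']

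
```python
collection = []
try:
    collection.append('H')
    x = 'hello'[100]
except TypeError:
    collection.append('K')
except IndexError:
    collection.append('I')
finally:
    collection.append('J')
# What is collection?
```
['H', 'I', 'J']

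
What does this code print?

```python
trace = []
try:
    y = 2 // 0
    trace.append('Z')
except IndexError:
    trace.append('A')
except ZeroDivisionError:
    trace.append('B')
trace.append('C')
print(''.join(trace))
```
BC

ZeroDivisionError is caught by its specific handler, not IndexError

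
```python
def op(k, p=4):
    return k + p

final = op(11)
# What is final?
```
15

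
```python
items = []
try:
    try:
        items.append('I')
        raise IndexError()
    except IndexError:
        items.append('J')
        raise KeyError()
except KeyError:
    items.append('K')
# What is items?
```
['I', 'J', 'K']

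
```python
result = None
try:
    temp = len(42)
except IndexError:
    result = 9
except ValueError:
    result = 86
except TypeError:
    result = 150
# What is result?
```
150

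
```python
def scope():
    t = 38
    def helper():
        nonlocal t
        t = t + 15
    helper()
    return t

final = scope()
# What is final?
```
53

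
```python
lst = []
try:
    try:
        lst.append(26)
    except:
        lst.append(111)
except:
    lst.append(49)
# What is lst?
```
[26]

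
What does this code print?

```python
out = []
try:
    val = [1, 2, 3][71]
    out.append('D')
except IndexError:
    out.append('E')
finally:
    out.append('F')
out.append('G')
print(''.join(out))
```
EFG

finally always runs, even after exception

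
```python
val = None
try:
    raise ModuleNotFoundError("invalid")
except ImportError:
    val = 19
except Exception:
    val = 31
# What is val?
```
19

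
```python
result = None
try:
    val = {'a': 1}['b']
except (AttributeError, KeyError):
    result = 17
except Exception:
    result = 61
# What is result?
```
17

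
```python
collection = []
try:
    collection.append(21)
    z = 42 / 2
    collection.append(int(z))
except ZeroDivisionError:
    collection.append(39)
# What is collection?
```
[21, 21]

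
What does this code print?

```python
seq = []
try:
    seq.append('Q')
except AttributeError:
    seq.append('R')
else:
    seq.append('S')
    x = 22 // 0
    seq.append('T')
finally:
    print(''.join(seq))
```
QS

Try succeeds, else appends 'S', ZeroDivisionError in else is uncaught, finally prints before exception propagates ('T' never appended)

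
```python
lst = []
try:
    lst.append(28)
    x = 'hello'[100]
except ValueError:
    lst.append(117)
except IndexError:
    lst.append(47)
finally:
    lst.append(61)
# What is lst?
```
[28, 47, 61]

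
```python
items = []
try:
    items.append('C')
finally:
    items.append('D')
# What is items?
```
['C', 'D']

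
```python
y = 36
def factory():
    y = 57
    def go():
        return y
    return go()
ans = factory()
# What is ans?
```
57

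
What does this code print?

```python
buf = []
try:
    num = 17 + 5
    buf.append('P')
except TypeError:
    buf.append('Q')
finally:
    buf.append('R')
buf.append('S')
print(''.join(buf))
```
PRS

finally runs after normal execution too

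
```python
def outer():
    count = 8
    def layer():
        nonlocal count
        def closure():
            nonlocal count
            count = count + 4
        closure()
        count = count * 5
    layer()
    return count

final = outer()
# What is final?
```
60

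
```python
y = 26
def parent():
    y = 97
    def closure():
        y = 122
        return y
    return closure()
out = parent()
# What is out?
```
122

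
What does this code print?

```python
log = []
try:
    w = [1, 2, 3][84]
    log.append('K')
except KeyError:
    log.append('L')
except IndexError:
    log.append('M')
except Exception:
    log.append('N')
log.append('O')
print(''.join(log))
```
MO

IndexError matches before generic Exception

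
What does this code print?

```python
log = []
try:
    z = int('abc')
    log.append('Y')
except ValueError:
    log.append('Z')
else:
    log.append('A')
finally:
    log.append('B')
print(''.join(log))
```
ZB

Exception: except runs, else skipped, finally runs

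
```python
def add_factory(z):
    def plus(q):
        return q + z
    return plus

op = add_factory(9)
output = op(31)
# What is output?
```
40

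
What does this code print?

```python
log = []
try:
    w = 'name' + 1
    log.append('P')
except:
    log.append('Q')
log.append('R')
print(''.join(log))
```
QR

Exception raised in try, caught by bare except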